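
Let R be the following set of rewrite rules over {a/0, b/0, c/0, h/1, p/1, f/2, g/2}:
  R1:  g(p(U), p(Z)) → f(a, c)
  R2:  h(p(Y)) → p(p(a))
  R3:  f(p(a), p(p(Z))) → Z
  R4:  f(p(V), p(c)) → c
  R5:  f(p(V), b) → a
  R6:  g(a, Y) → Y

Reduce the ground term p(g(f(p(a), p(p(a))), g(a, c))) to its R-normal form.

1. p(g(f(p(a), p(p(a))), g(a, c)))  →  p(g(a, g(a, c)))   [R3 at 1.1]
2. p(g(a, g(a, c)))  →  p(g(a, c))   [R6 at 1]
3. p(g(a, c))  →  p(c)   [R6 at 1]

p(c)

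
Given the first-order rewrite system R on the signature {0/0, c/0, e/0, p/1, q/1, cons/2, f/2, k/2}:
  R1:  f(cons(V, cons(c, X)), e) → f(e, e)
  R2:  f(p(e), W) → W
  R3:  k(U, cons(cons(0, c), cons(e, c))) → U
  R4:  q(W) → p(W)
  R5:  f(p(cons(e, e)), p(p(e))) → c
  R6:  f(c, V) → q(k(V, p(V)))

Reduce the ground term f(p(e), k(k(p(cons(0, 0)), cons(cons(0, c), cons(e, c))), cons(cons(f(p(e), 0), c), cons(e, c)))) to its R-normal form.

1. f(p(e), k(k(p(cons(0, 0)), cons(cons(0, c), cons(e, c))), cons(cons(f(p(e), 0), c), cons(e, c))))  →  k(k(p(cons(0, 0)), cons(cons(0, c), cons(e, c))), cons(cons(f(p(e), 0), c), cons(e, c)))   [R2 at ε]
2. k(k(p(cons(0, 0)), cons(cons(0, c), cons(e, c))), cons(cons(f(p(e), 0), c), cons(e, c)))  →  k(p(cons(0, 0)), cons(cons(f(p(e), 0), c), cons(e, c)))   [R3 at 1]
3. k(p(cons(0, 0)), cons(cons(f(p(e), 0), c), cons(e, c)))  →  k(p(cons(0, 0)), cons(cons(0, c), cons(e, c)))   [R2 at 2.1.1]
4. k(p(cons(0, 0)), cons(cons(0, c), cons(e, c)))  →  p(cons(0, 0))   [R3 at ε]

p(cons(0, 0))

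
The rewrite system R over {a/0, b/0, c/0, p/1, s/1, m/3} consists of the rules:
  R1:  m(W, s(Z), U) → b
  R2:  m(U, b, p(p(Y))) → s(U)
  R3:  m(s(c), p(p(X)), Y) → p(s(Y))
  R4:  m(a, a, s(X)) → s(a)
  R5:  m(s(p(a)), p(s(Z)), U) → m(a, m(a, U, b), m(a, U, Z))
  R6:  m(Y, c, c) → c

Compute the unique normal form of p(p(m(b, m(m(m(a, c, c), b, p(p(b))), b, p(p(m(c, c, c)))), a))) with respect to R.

p(p(b))

1. p(p(m(b, m(m(m(a, c, c), b, p(p(b))), b, p(p(m(c, c, c)))), a)))  →  p(p(m(b, s(m(m(a, c, c), b, p(p(b)))), a)))   [R2 at 1.1.2]
2. p(p(m(b, s(m(m(a, c, c), b, p(p(b)))), a)))  →  p(p(b))   [R1 at 1.1]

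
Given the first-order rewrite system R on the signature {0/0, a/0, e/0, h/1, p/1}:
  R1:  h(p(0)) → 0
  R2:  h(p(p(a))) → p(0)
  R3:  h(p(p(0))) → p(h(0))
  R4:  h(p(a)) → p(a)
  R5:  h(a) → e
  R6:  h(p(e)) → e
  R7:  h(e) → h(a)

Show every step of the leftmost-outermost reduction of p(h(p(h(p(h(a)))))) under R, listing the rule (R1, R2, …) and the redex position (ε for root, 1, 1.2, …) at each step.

1. p(h(p(h(p(h(a))))))  →  p(h(p(h(p(e)))))   [R5 at 1.1.1.1.1]
2. p(h(p(h(p(e)))))  →  p(h(p(e)))   [R6 at 1.1.1]
3. p(h(p(e)))  →  p(e)   [R6 at 1]

p(e)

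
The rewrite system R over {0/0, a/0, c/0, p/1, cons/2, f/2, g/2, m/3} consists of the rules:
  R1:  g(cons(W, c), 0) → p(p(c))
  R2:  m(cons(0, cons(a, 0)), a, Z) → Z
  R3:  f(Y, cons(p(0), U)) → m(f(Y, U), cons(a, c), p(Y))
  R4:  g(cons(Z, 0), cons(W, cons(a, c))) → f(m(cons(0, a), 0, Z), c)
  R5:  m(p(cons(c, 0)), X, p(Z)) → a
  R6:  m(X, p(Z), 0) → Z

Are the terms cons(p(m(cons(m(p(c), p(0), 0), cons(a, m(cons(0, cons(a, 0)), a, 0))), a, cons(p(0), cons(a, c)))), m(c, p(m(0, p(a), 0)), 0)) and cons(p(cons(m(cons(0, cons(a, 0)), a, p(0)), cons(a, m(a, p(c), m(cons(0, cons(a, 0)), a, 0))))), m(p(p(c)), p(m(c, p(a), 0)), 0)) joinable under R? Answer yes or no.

Reduce t₁ = cons(p(m(cons(m(p(c), p(0), 0), cons(a, m(cons(0, cons(a, 0)), a, 0))), a, cons(p(0), cons(a, c)))), m(c, p(m(0, p(a), 0)), 0)):
1. cons(p(m(cons(m(p(c), p(0), 0), cons(a, m(cons(0, cons(a, 0)), a, 0))), a, cons(p(0), cons(a, c)))), m(c, p(m(0, p(a), 0)), 0))  →  cons(p(m(cons(0, cons(a, m(cons(0, cons(a, 0)), a, 0))), a, cons(p(0), cons(a, c)))), m(c, p(m(0, p(a), 0)), 0))   [R6 at 1.1.1.1]
2. cons(p(m(cons(0, cons(a, m(cons(0, cons(a, 0)), a, 0))), a, cons(p(0), cons(a, c)))), m(c, p(m(0, p(a), 0)), 0))  →  cons(p(m(cons(0, cons(a, 0)), a, cons(p(0), cons(a, c)))), m(c, p(m(0, p(a), 0)), 0))   [R2 at 1.1.1.2.2]
3. cons(p(m(cons(0, cons(a, 0)), a, cons(p(0), cons(a, c)))), m(c, p(m(0, p(a), 0)), 0))  →  cons(p(cons(p(0), cons(a, c))), m(c, p(m(0, p(a), 0)), 0))   [R2 at 1.1]
4. cons(p(cons(p(0), cons(a, c))), m(c, p(m(0, p(a), 0)), 0))  →  cons(p(cons(p(0), cons(a, c))), m(0, p(a), 0))   [R6 at 2]
5. cons(p(cons(p(0), cons(a, c))), m(0, p(a), 0))  →  cons(p(cons(p(0), cons(a, c))), a)   [R6 at 2]

Reduce t₂ = cons(p(cons(m(cons(0, cons(a, 0)), a, p(0)), cons(a, m(a, p(c), m(cons(0, cons(a, 0)), a, 0))))), m(p(p(c)), p(m(c, p(a), 0)), 0)):
1. cons(p(cons(m(cons(0, cons(a, 0)), a, p(0)), cons(a, m(a, p(c), m(cons(0, cons(a, 0)), a, 0))))), m(p(p(c)), p(m(c, p(a), 0)), 0))  →  cons(p(cons(p(0), cons(a, m(a, p(c), m(cons(0, cons(a, 0)), a, 0))))), m(p(p(c)), p(m(c, p(a), 0)), 0))   [R2 at 1.1.1]
2. cons(p(cons(p(0), cons(a, m(a, p(c), m(cons(0, cons(a, 0)), a, 0))))), m(p(p(c)), p(m(c, p(a), 0)), 0))  →  cons(p(cons(p(0), cons(a, m(a, p(c), 0)))), m(p(p(c)), p(m(c, p(a), 0)), 0))   [R2 at 1.1.2.2.3]
3. cons(p(cons(p(0), cons(a, m(a, p(c), 0)))), m(p(p(c)), p(m(c, p(a), 0)), 0))  →  cons(p(cons(p(0), cons(a, c))), m(p(p(c)), p(m(c, p(a), 0)), 0))   [R6 at 1.1.2.2]
4. cons(p(cons(p(0), cons(a, c))), m(p(p(c)), p(m(c, p(a), 0)), 0))  →  cons(p(cons(p(0), cons(a, c))), m(c, p(a), 0))   [R6 at 2]
5. cons(p(cons(p(0), cons(a, c))), m(c, p(a), 0))  →  cons(p(cons(p(0), cons(a, c))), a)   [R6 at 2]

yes — NF(t₁) = cons(p(cons(p(0), cons(a, c))), a), NF(t₂) = cons(p(cons(p(0), cons(a, c))), a)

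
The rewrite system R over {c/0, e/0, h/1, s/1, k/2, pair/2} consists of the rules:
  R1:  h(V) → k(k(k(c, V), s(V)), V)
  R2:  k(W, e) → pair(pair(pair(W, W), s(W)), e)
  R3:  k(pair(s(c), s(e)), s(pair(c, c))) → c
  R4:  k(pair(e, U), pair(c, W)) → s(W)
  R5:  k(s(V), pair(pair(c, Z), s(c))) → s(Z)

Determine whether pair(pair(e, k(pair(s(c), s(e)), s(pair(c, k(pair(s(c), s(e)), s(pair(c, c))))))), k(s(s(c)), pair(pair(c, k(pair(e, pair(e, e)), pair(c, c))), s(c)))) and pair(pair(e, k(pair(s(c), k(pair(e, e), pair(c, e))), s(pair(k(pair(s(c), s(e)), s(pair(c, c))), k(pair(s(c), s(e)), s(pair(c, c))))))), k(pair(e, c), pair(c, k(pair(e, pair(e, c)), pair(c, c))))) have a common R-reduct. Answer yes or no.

yes — NF(t₁) = pair(pair(e, c), s(s(c))), NF(t₂) = pair(pair(e, c), s(s(c)))

Reduce t₁ = pair(pair(e, k(pair(s(c), s(e)), s(pair(c, k(pair(s(c), s(e)), s(pair(c, c))))))), k(s(s(c)), pair(pair(c, k(pair(e, pair(e, e)), pair(c, c))), s(c)))):
1. pair(pair(e, k(pair(s(c), s(e)), s(pair(c, k(pair(s(c), s(e)), s(pair(c, c))))))), k(s(s(c)), pair(pair(c, k(pair(e, pair(e, e)), pair(c, c))), s(c))))  →  pair(pair(e, k(pair(s(c), s(e)), s(pair(c, c)))), k(s(s(c)), pair(pair(c, k(pair(e, pair(e, e)), pair(c, c))), s(c))))   [R3 at 1.2.2.1.2]
2. pair(pair(e, k(pair(s(c), s(e)), s(pair(c, c)))), k(s(s(c)), pair(pair(c, k(pair(e, pair(e, e)), pair(c, c))), s(c))))  →  pair(pair(e, c), k(s(s(c)), pair(pair(c, k(pair(e, pair(e, e)), pair(c, c))), s(c))))   [R3 at 1.2]
3. pair(pair(e, c), k(s(s(c)), pair(pair(c, k(pair(e, pair(e, e)), pair(c, c))), s(c))))  →  pair(pair(e, c), s(k(pair(e, pair(e, e)), pair(c, c))))   [R5 at 2]
4. pair(pair(e, c), s(k(pair(e, pair(e, e)), pair(c, c))))  →  pair(pair(e, c), s(s(c)))   [R4 at 2.1]

Reduce t₂ = pair(pair(e, k(pair(s(c), k(pair(e, e), pair(c, e))), s(pair(k(pair(s(c), s(e)), s(pair(c, c))), k(pair(s(c), s(e)), s(pair(c, c))))))), k(pair(e, c), pair(c, k(pair(e, pair(e, c)), pair(c, c))))):
1. pair(pair(e, k(pair(s(c), k(pair(e, e), pair(c, e))), s(pair(k(pair(s(c), s(e)), s(pair(c, c))), k(pair(s(c), s(e)), s(pair(c, c))))))), k(pair(e, c), pair(c, k(pair(e, pair(e, c)), pair(c, c)))))  →  pair(pair(e, k(pair(s(c), s(e)), s(pair(k(pair(s(c), s(e)), s(pair(c, c))), k(pair(s(c), s(e)), s(pair(c, c))))))), k(pair(e, c), pair(c, k(pair(e, pair(e, c)), pair(c, c)))))   [R4 at 1.2.1.2]
2. pair(pair(e, k(pair(s(c), s(e)), s(pair(k(pair(s(c), s(e)), s(pair(c, c))), k(pair(s(c), s(e)), s(pair(c, c))))))), k(pair(e, c), pair(c, k(pair(e, pair(e, c)), pair(c, c)))))  →  pair(pair(e, k(pair(s(c), s(e)), s(pair(c, k(pair(s(c), s(e)), s(pair(c, c))))))), k(pair(e, c), pair(c, k(pair(e, pair(e, c)), pair(c, c)))))   [R3 at 1.2.2.1.1]
3. pair(pair(e, k(pair(s(c), s(e)), s(pair(c, k(pair(s(c), s(e)), s(pair(c, c))))))), k(pair(e, c), pair(c, k(pair(e, pair(e, c)), pair(c, c)))))  →  pair(pair(e, k(pair(s(c), s(e)), s(pair(c, c)))), k(pair(e, c), pair(c, k(pair(e, pair(e, c)), pair(c, c)))))   [R3 at 1.2.2.1.2]
4. pair(pair(e, k(pair(s(c), s(e)), s(pair(c, c)))), k(pair(e, c), pair(c, k(pair(e, pair(e, c)), pair(c, c)))))  →  pair(pair(e, c), k(pair(e, c), pair(c, k(pair(e, pair(e, c)), pair(c, c)))))   [R3 at 1.2]
5. pair(pair(e, c), k(pair(e, c), pair(c, k(pair(e, pair(e, c)), pair(c, c)))))  →  pair(pair(e, c), s(k(pair(e, pair(e, c)), pair(c, c))))   [R4 at 2]
6. pair(pair(e, c), s(k(pair(e, pair(e, c)), pair(c, c))))  →  pair(pair(e, c), s(s(c)))   [R4 at 2.1]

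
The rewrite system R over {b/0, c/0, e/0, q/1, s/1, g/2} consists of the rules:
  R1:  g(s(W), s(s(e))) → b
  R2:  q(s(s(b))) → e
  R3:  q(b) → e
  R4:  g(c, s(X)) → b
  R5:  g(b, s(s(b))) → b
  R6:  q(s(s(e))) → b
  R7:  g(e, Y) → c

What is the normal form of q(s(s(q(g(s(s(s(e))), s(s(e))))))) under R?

1. q(s(s(q(g(s(s(s(e))), s(s(e)))))))  →  q(s(s(q(b))))   [R1 at 1.1.1.1]
2. q(s(s(q(b))))  →  q(s(s(e)))   [R3 at 1.1.1]
3. q(s(s(e)))  →  b   [R6 at ε]

b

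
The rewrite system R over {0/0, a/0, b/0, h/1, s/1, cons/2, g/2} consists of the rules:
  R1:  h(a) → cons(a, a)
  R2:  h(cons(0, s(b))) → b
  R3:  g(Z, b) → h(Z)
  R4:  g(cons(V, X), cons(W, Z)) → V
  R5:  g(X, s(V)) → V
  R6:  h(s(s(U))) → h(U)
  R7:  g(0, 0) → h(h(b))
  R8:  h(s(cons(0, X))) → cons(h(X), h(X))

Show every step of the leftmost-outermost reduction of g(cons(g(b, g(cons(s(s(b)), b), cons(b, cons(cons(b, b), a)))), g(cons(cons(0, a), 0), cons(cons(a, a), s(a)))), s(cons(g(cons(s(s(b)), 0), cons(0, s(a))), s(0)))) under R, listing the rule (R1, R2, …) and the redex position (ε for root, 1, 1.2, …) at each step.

cons(s(s(b)), s(0))

1. g(cons(g(b, g(cons(s(s(b)), b), cons(b, cons(cons(b, b), a)))), g(cons(cons(0, a), 0), cons(cons(a, a), s(a)))), s(cons(g(cons(s(s(b)), 0), cons(0, s(a))), s(0))))  →  cons(g(cons(s(s(b)), 0), cons(0, s(a))), s(0))   [R5 at ε]
2. cons(g(cons(s(s(b)), 0), cons(0, s(a))), s(0))  →  cons(s(s(b)), s(0))   [R4 at 1]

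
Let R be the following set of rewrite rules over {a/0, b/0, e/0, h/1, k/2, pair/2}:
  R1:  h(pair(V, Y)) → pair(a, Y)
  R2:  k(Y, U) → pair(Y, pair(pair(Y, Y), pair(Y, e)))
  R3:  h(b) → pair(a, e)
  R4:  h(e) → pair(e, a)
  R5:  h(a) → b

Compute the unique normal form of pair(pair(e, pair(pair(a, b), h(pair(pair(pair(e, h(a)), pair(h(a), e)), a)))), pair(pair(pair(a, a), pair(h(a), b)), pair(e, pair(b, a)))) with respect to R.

pair(pair(e, pair(pair(a, b), pair(a, a))), pair(pair(pair(a, a), pair(b, b)), pair(e, pair(b, a))))

1. pair(pair(e, pair(pair(a, b), h(pair(pair(pair(e, h(a)), pair(h(a), e)), a)))), pair(pair(pair(a, a), pair(h(a), b)), pair(e, pair(b, a))))  →  pair(pair(e, pair(pair(a, b), pair(a, a))), pair(pair(pair(a, a), pair(h(a), b)), pair(e, pair(b, a))))   [R1 at 1.2.2]
2. pair(pair(e, pair(pair(a, b), pair(a, a))), pair(pair(pair(a, a), pair(h(a), b)), pair(e, pair(b, a))))  →  pair(pair(e, pair(pair(a, b), pair(a, a))), pair(pair(pair(a, a), pair(b, b)), pair(e, pair(b, a))))   [R5 at 2.1.2.1]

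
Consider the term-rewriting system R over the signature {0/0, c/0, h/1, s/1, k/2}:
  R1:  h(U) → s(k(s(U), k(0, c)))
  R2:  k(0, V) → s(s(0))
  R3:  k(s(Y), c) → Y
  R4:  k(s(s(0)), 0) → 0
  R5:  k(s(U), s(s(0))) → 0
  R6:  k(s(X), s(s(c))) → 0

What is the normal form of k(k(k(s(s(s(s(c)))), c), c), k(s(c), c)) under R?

s(c)

1. k(k(k(s(s(s(s(c)))), c), c), k(s(c), c))  →  k(k(s(s(s(c))), c), k(s(c), c))   [R3 at 1.1]
2. k(k(s(s(s(c))), c), k(s(c), c))  →  k(s(s(c)), k(s(c), c))   [R3 at 1]
3. k(s(s(c)), k(s(c), c))  →  k(s(s(c)), c)   [R3 at 2]
4. k(s(s(c)), c)  →  s(c)   [R3 at ε]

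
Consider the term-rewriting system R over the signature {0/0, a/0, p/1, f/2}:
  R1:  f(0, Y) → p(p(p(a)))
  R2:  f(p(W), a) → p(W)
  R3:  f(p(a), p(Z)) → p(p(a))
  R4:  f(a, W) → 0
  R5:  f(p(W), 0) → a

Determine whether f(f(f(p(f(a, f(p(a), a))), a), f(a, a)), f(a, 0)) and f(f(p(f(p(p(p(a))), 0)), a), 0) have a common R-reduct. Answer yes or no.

Reduce t₁ = f(f(f(p(f(a, f(p(a), a))), a), f(a, a)), f(a, 0)):
1. f(f(f(p(f(a, f(p(a), a))), a), f(a, a)), f(a, 0))  →  f(f(p(f(a, f(p(a), a))), f(a, a)), f(a, 0))   [R2 at 1.1]
2. f(f(p(f(a, f(p(a), a))), f(a, a)), f(a, 0))  →  f(f(p(0), f(a, a)), f(a, 0))   [R4 at 1.1.1]
3. f(f(p(0), f(a, a)), f(a, 0))  →  f(f(p(0), 0), f(a, 0))   [R4 at 1.2]
4. f(f(p(0), 0), f(a, 0))  →  f(a, f(a, 0))   [R5 at 1]
5. f(a, f(a, 0))  →  0   [R4 at ε]

Reduce t₂ = f(f(p(f(p(p(p(a))), 0)), a), 0):
1. f(f(p(f(p(p(p(a))), 0)), a), 0)  →  f(p(f(p(p(p(a))), 0)), 0)   [R2 at 1]
2. f(p(f(p(p(p(a))), 0)), 0)  →  a   [R5 at ε]

no — NF(t₁) = 0, NF(t₂) = a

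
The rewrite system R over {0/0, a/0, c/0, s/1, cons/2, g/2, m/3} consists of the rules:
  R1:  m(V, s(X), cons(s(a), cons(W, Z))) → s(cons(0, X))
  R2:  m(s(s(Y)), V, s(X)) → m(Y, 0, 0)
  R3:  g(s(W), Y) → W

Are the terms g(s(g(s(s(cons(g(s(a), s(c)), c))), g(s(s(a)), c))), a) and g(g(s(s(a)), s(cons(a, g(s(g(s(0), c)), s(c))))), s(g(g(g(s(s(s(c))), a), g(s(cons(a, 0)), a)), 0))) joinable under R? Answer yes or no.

Reduce t₁ = g(s(g(s(s(cons(g(s(a), s(c)), c))), g(s(s(a)), c))), a):
1. g(s(g(s(s(cons(g(s(a), s(c)), c))), g(s(s(a)), c))), a)  →  g(s(s(cons(g(s(a), s(c)), c))), g(s(s(a)), c))   [R3 at ε]
2. g(s(s(cons(g(s(a), s(c)), c))), g(s(s(a)), c))  →  s(cons(g(s(a), s(c)), c))   [R3 at ε]
3. s(cons(g(s(a), s(c)), c))  →  s(cons(a, c))   [R3 at 1.1]

Reduce t₂ = g(g(s(s(a)), s(cons(a, g(s(g(s(0), c)), s(c))))), s(g(g(g(s(s(s(c))), a), g(s(cons(a, 0)), a)), 0))):
1. g(g(s(s(a)), s(cons(a, g(s(g(s(0), c)), s(c))))), s(g(g(g(s(s(s(c))), a), g(s(cons(a, 0)), a)), 0)))  →  g(s(a), s(g(g(g(s(s(s(c))), a), g(s(cons(a, 0)), a)), 0)))   [R3 at 1]
2. g(s(a), s(g(g(g(s(s(s(c))), a), g(s(cons(a, 0)), a)), 0)))  →  a   [R3 at ε]

no — NF(t₁) = s(cons(a, c)), NF(t₂) = a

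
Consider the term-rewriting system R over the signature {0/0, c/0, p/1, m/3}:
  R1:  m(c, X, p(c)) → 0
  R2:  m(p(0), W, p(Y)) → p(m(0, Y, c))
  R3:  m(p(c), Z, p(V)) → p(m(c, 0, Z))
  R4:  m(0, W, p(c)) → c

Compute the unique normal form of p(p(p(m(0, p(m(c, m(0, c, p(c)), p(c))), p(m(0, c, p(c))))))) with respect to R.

1. p(p(p(m(0, p(m(c, m(0, c, p(c)), p(c))), p(m(0, c, p(c)))))))  →  p(p(p(m(0, p(0), p(m(0, c, p(c)))))))   [R1 at 1.1.1.2.1]
2. p(p(p(m(0, p(0), p(m(0, c, p(c)))))))  →  p(p(p(m(0, p(0), p(c)))))   [R4 at 1.1.1.3.1]
3. p(p(p(m(0, p(0), p(c)))))  →  p(p(p(c)))   [R4 at 1.1.1]

p(p(p(c)))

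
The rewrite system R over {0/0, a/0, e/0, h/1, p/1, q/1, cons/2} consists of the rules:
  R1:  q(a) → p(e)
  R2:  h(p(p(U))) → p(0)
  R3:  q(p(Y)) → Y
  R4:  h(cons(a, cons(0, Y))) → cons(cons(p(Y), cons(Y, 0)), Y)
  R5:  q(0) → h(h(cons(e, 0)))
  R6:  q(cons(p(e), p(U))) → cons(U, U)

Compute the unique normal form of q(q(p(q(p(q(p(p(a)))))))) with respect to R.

a

1. q(q(p(q(p(q(p(p(a))))))))  →  q(q(p(q(p(p(a))))))   [R3 at 1]
2. q(q(p(q(p(p(a))))))  →  q(q(p(p(a))))   [R3 at 1]
3. q(q(p(p(a))))  →  q(p(a))   [R3 at 1]
4. q(p(a))  →  a   [R3 at ε]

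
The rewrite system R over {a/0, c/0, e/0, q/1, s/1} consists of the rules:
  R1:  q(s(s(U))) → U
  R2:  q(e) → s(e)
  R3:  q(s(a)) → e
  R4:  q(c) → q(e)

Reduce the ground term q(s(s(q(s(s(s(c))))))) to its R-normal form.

1. q(s(s(q(s(s(s(c)))))))  →  q(s(s(s(c))))   [R1 at ε]
2. q(s(s(s(c))))  →  s(c)   [R1 at ε]

s(c)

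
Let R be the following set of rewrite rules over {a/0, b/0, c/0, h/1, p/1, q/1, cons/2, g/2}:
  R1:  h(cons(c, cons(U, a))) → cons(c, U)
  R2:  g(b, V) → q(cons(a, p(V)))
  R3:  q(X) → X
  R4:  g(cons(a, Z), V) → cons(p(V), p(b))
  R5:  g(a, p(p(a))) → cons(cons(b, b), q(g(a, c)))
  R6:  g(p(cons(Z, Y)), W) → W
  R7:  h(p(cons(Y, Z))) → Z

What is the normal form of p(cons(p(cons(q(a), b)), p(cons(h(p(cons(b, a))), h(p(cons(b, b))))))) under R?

1. p(cons(p(cons(q(a), b)), p(cons(h(p(cons(b, a))), h(p(cons(b, b)))))))  →  p(cons(p(cons(a, b)), p(cons(h(p(cons(b, a))), h(p(cons(b, b)))))))   [R3 at 1.1.1.1]
2. p(cons(p(cons(a, b)), p(cons(h(p(cons(b, a))), h(p(cons(b, b)))))))  →  p(cons(p(cons(a, b)), p(cons(a, h(p(cons(b, b)))))))   [R7 at 1.2.1.1]
3. p(cons(p(cons(a, b)), p(cons(a, h(p(cons(b, b)))))))  →  p(cons(p(cons(a, b)), p(cons(a, b))))   [R7 at 1.2.1.2]

p(cons(p(cons(a, b)), p(cons(a, b))))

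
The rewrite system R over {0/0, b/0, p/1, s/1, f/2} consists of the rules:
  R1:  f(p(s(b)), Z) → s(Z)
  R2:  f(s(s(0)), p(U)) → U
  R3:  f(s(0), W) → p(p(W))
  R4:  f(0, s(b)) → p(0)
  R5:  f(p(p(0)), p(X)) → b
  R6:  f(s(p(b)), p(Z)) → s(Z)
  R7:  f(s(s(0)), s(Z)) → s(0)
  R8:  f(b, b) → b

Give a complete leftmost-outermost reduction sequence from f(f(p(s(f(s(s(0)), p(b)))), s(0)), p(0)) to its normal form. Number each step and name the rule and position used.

0

1. f(f(p(s(f(s(s(0)), p(b)))), s(0)), p(0))  →  f(f(p(s(b)), s(0)), p(0))   [R2 at 1.1.1.1]
2. f(f(p(s(b)), s(0)), p(0))  →  f(s(s(0)), p(0))   [R1 at 1]
3. f(s(s(0)), p(0))  →  0   [R2 at ε]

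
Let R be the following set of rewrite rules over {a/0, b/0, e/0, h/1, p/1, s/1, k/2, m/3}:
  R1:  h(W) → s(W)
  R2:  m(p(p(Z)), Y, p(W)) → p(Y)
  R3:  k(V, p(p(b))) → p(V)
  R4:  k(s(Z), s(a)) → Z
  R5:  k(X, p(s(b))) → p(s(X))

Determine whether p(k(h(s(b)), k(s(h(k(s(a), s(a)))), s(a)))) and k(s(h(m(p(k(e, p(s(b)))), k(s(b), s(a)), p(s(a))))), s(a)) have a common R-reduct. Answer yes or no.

Reduce t₁ = p(k(h(s(b)), k(s(h(k(s(a), s(a)))), s(a)))):
1. p(k(h(s(b)), k(s(h(k(s(a), s(a)))), s(a))))  →  p(k(s(s(b)), k(s(h(k(s(a), s(a)))), s(a))))   [R1 at 1.1]
2. p(k(s(s(b)), k(s(h(k(s(a), s(a)))), s(a))))  →  p(k(s(s(b)), h(k(s(a), s(a)))))   [R4 at 1.2]
3. p(k(s(s(b)), h(k(s(a), s(a)))))  →  p(k(s(s(b)), s(k(s(a), s(a)))))   [R1 at 1.2]
4. p(k(s(s(b)), s(k(s(a), s(a)))))  →  p(k(s(s(b)), s(a)))   [R4 at 1.2.1]
5. p(k(s(s(b)), s(a)))  →  p(s(b))   [R4 at 1]

Reduce t₂ = k(s(h(m(p(k(e, p(s(b)))), k(s(b), s(a)), p(s(a))))), s(a)):
1. k(s(h(m(p(k(e, p(s(b)))), k(s(b), s(a)), p(s(a))))), s(a))  →  h(m(p(k(e, p(s(b)))), k(s(b), s(a)), p(s(a))))   [R4 at ε]
2. h(m(p(k(e, p(s(b)))), k(s(b), s(a)), p(s(a))))  →  s(m(p(k(e, p(s(b)))), k(s(b), s(a)), p(s(a))))   [R1 at ε]
3. s(m(p(k(e, p(s(b)))), k(s(b), s(a)), p(s(a))))  →  s(m(p(p(s(e))), k(s(b), s(a)), p(s(a))))   [R5 at 1.1.1]
4. s(m(p(p(s(e))), k(s(b), s(a)), p(s(a))))  →  s(p(k(s(b), s(a))))   [R2 at 1]
5. s(p(k(s(b), s(a))))  →  s(p(b))   [R4 at 1.1]

no — NF(t₁) = p(s(b)), NF(t₂) = s(p(b))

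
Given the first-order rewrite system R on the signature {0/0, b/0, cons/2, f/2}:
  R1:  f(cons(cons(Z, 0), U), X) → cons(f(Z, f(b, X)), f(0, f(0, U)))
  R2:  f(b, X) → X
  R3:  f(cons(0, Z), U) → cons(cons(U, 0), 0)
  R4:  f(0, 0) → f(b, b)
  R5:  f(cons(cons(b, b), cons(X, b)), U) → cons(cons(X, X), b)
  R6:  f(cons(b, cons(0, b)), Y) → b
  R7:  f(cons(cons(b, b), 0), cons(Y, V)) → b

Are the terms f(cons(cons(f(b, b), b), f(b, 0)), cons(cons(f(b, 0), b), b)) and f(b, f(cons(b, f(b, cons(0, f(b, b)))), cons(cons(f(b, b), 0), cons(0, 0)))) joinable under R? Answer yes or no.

Reduce t₁ = f(cons(cons(f(b, b), b), f(b, 0)), cons(cons(f(b, 0), b), b)):
1. f(cons(cons(f(b, b), b), f(b, 0)), cons(cons(f(b, 0), b), b))  →  f(cons(cons(b, b), f(b, 0)), cons(cons(f(b, 0), b), b))   [R2 at 1.1.1]
2. f(cons(cons(b, b), f(b, 0)), cons(cons(f(b, 0), b), b))  →  f(cons(cons(b, b), 0), cons(cons(f(b, 0), b), b))   [R2 at 1.2]
3. f(cons(cons(b, b), 0), cons(cons(f(b, 0), b), b))  →  b   [R7 at ε]

Reduce t₂ = f(b, f(cons(b, f(b, cons(0, f(b, b)))), cons(cons(f(b, b), 0), cons(0, 0)))):
1. f(b, f(cons(b, f(b, cons(0, f(b, b)))), cons(cons(f(b, b), 0), cons(0, 0))))  →  f(cons(b, f(b, cons(0, f(b, b)))), cons(cons(f(b, b), 0), cons(0, 0)))   [R2 at ε]
2. f(cons(b, f(b, cons(0, f(b, b)))), cons(cons(f(b, b), 0), cons(0, 0)))  →  f(cons(b, cons(0, f(b, b))), cons(cons(f(b, b), 0), cons(0, 0)))   [R2 at 1.2]
3. f(cons(b, cons(0, f(b, b))), cons(cons(f(b, b), 0), cons(0, 0)))  →  f(cons(b, cons(0, b)), cons(cons(f(b, b), 0), cons(0, 0)))   [R2 at 1.2.2]
4. f(cons(b, cons(0, b)), cons(cons(f(b, b), 0), cons(0, 0)))  →  b   [R6 at ε]

yes — NF(t₁) = b, NF(t₂) = b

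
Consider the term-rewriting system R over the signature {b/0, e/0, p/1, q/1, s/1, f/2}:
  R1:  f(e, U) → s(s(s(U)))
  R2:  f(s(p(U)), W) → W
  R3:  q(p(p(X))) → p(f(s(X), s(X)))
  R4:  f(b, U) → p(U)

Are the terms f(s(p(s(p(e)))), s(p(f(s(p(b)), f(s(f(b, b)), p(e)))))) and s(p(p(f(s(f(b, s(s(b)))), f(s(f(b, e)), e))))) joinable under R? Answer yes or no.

Reduce t₁ = f(s(p(s(p(e)))), s(p(f(s(p(b)), f(s(f(b, b)), p(e)))))):
1. f(s(p(s(p(e)))), s(p(f(s(p(b)), f(s(f(b, b)), p(e))))))  →  s(p(f(s(p(b)), f(s(f(b, b)), p(e)))))   [R2 at ε]
2. s(p(f(s(p(b)), f(s(f(b, b)), p(e)))))  →  s(p(f(s(f(b, b)), p(e))))   [R2 at 1.1]
3. s(p(f(s(f(b, b)), p(e))))  →  s(p(f(s(p(b)), p(e))))   [R4 at 1.1.1.1]
4. s(p(f(s(p(b)), p(e))))  →  s(p(p(e)))   [R2 at 1.1]

Reduce t₂ = s(p(p(f(s(f(b, s(s(b)))), f(s(f(b, e)), e))))):
1. s(p(p(f(s(f(b, s(s(b)))), f(s(f(b, e)), e)))))  →  s(p(p(f(s(p(s(s(b)))), f(s(f(b, e)), e)))))   [R4 at 1.1.1.1.1]
2. s(p(p(f(s(p(s(s(b)))), f(s(f(b, e)), e)))))  →  s(p(p(f(s(f(b, e)), e))))   [R2 at 1.1.1]
3. s(p(p(f(s(f(b, e)), e))))  →  s(p(p(f(s(p(e)), e))))   [R4 at 1.1.1.1.1]
4. s(p(p(f(s(p(e)), e))))  →  s(p(p(e)))   [R2 at 1.1.1]

yes — NF(t₁) = s(p(p(e))), NF(t₂) = s(p(p(e)))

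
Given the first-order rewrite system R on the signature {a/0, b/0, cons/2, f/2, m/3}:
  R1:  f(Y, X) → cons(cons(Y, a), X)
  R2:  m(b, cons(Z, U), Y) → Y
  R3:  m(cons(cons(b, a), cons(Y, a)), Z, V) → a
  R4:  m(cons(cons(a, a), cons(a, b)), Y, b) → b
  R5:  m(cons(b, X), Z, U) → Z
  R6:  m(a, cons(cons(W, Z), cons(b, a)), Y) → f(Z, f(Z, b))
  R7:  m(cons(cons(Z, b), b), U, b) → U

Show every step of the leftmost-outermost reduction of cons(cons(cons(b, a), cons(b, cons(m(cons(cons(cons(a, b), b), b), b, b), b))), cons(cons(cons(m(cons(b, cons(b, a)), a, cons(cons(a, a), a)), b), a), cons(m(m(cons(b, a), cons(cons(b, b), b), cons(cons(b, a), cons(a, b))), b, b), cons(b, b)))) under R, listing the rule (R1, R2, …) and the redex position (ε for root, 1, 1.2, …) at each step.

1. cons(cons(cons(b, a), cons(b, cons(m(cons(cons(cons(a, b), b), b), b, b), b))), cons(cons(cons(m(cons(b, cons(b, a)), a, cons(cons(a, a), a)), b), a), cons(m(m(cons(b, a), cons(cons(b, b), b), cons(cons(b, a), cons(a, b))), b, b), cons(b, b))))  →  cons(cons(cons(b, a), cons(b, cons(b, b))), cons(cons(cons(m(cons(b, cons(b, a)), a, cons(cons(a, a), a)), b), a), cons(m(m(cons(b, a), cons(cons(b, b), b), cons(cons(b, a), cons(a, b))), b, b), cons(b, b))))   [R7 at 1.2.2.1]
2. cons(cons(cons(b, a), cons(b, cons(b, b))), cons(cons(cons(m(cons(b, cons(b, a)), a, cons(cons(a, a), a)), b), a), cons(m(m(cons(b, a), cons(cons(b, b), b), cons(cons(b, a), cons(a, b))), b, b), cons(b, b))))  →  cons(cons(cons(b, a), cons(b, cons(b, b))), cons(cons(cons(a, b), a), cons(m(m(cons(b, a), cons(cons(b, b), b), cons(cons(b, a), cons(a, b))), b, b), cons(b, b))))   [R5 at 2.1.1.1]
3. cons(cons(cons(b, a), cons(b, cons(b, b))), cons(cons(cons(a, b), a), cons(m(m(cons(b, a), cons(cons(b, b), b), cons(cons(b, a), cons(a, b))), b, b), cons(b, b))))  →  cons(cons(cons(b, a), cons(b, cons(b, b))), cons(cons(cons(a, b), a), cons(m(cons(cons(b, b), b), b, b), cons(b, b))))   [R5 at 2.2.1.1]
4. cons(cons(cons(b, a), cons(b, cons(b, b))), cons(cons(cons(a, b), a), cons(m(cons(cons(b, b), b), b, b), cons(b, b))))  →  cons(cons(cons(b, a), cons(b, cons(b, b))), cons(cons(cons(a, b), a), cons(b, cons(b, b))))   [R7 at 2.2.1]

cons(cons(cons(b, a), cons(b, cons(b, b))), cons(cons(cons(a, b), a), cons(b, cons(b, b))))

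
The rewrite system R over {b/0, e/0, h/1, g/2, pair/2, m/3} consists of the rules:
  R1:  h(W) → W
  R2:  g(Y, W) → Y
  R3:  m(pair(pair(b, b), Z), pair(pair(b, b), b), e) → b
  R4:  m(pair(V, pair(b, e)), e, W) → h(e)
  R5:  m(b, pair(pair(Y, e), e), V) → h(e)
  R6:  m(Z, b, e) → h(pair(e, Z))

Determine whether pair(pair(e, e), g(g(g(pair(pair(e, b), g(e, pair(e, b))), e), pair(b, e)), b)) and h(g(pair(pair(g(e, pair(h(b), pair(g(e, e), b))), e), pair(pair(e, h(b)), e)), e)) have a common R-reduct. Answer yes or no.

yes — NF(t₁) = pair(pair(e, e), pair(pair(e, b), e)), NF(t₂) = pair(pair(e, e), pair(pair(e, b), e))

Reduce t₁ = pair(pair(e, e), g(g(g(pair(pair(e, b), g(e, pair(e, b))), e), pair(b, e)), b)):
1. pair(pair(e, e), g(g(g(pair(pair(e, b), g(e, pair(e, b))), e), pair(b, e)), b))  →  pair(pair(e, e), g(g(pair(pair(e, b), g(e, pair(e, b))), e), pair(b, e)))   [R2 at 2]
2. pair(pair(e, e), g(g(pair(pair(e, b), g(e, pair(e, b))), e), pair(b, e)))  →  pair(pair(e, e), g(pair(pair(e, b), g(e, pair(e, b))), e))   [R2 at 2]
3. pair(pair(e, e), g(pair(pair(e, b), g(e, pair(e, b))), e))  →  pair(pair(e, e), pair(pair(e, b), g(e, pair(e, b))))   [R2 at 2]
4. pair(pair(e, e), pair(pair(e, b), g(e, pair(e, b))))  →  pair(pair(e, e), pair(pair(e, b), e))   [R2 at 2.2]

Reduce t₂ = h(g(pair(pair(g(e, pair(h(b), pair(g(e, e), b))), e), pair(pair(e, h(b)), e)), e)):
1. h(g(pair(pair(g(e, pair(h(b), pair(g(e, e), b))), e), pair(pair(e, h(b)), e)), e))  →  g(pair(pair(g(e, pair(h(b), pair(g(e, e), b))), e), pair(pair(e, h(b)), e)), e)   [R1 at ε]
2. g(pair(pair(g(e, pair(h(b), pair(g(e, e), b))), e), pair(pair(e, h(b)), e)), e)  →  pair(pair(g(e, pair(h(b), pair(g(e, e), b))), e), pair(pair(e, h(b)), e))   [R2 at ε]
3. pair(pair(g(e, pair(h(b), pair(g(e, e), b))), e), pair(pair(e, h(b)), e))  →  pair(pair(e, e), pair(pair(e, h(b)), e))   [R2 at 1.1]
4. pair(pair(e, e), pair(pair(e, h(b)), e))  →  pair(pair(e, e), pair(pair(e, b), e))   [R1 at 2.1.2]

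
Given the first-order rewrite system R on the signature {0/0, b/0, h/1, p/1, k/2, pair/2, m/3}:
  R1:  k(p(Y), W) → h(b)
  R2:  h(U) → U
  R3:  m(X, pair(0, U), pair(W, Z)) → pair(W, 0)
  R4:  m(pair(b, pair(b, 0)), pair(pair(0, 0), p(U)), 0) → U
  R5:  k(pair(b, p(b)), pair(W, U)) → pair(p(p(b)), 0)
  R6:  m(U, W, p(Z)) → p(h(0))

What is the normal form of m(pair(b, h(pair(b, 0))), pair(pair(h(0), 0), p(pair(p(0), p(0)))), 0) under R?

1. m(pair(b, h(pair(b, 0))), pair(pair(h(0), 0), p(pair(p(0), p(0)))), 0)  →  m(pair(b, pair(b, 0)), pair(pair(h(0), 0), p(pair(p(0), p(0)))), 0)   [R2 at 1.2]
2. m(pair(b, pair(b, 0)), pair(pair(h(0), 0), p(pair(p(0), p(0)))), 0)  →  m(pair(b, pair(b, 0)), pair(pair(0, 0), p(pair(p(0), p(0)))), 0)   [R2 at 2.1.1]
3. m(pair(b, pair(b, 0)), pair(pair(0, 0), p(pair(p(0), p(0)))), 0)  →  pair(p(0), p(0))   [R4 at ε]

pair(p(0), p(0))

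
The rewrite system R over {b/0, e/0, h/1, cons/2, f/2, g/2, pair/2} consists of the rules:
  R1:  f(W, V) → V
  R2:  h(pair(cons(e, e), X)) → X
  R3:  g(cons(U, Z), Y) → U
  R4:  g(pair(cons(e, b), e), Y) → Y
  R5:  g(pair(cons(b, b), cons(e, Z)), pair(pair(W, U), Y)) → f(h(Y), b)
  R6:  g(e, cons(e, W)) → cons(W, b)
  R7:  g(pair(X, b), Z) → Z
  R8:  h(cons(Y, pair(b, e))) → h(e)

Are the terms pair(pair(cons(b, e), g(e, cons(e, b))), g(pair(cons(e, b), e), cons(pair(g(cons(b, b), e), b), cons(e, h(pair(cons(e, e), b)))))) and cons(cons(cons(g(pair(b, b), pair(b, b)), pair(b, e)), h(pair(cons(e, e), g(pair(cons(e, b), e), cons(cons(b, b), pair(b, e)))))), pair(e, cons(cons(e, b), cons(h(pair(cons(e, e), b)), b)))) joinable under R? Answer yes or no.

Reduce t₁ = pair(pair(cons(b, e), g(e, cons(e, b))), g(pair(cons(e, b), e), cons(pair(g(cons(b, b), e), b), cons(e, h(pair(cons(e, e), b)))))):
1. pair(pair(cons(b, e), g(e, cons(e, b))), g(pair(cons(e, b), e), cons(pair(g(cons(b, b), e), b), cons(e, h(pair(cons(e, e), b))))))  →  pair(pair(cons(b, e), cons(b, b)), g(pair(cons(e, b), e), cons(pair(g(cons(b, b), e), b), cons(e, h(pair(cons(e, e), b))))))   [R6 at 1.2]
2. pair(pair(cons(b, e), cons(b, b)), g(pair(cons(e, b), e), cons(pair(g(cons(b, b), e), b), cons(e, h(pair(cons(e, e), b))))))  →  pair(pair(cons(b, e), cons(b, b)), cons(pair(g(cons(b, b), e), b), cons(e, h(pair(cons(e, e), b)))))   [R4 at 2]
3. pair(pair(cons(b, e), cons(b, b)), cons(pair(g(cons(b, b), e), b), cons(e, h(pair(cons(e, e), b)))))  →  pair(pair(cons(b, e), cons(b, b)), cons(pair(b, b), cons(e, h(pair(cons(e, e), b)))))   [R3 at 2.1.1]
4. pair(pair(cons(b, e), cons(b, b)), cons(pair(b, b), cons(e, h(pair(cons(e, e), b)))))  →  pair(pair(cons(b, e), cons(b, b)), cons(pair(b, b), cons(e, b)))   [R2 at 2.2.2]

Reduce t₂ = cons(cons(cons(g(pair(b, b), pair(b, b)), pair(b, e)), h(pair(cons(e, e), g(pair(cons(e, b), e), cons(cons(b, b), pair(b, e)))))), pair(e, cons(cons(e, b), cons(h(pair(cons(e, e), b)), b)))):
1. cons(cons(cons(g(pair(b, b), pair(b, b)), pair(b, e)), h(pair(cons(e, e), g(pair(cons(e, b), e), cons(cons(b, b), pair(b, e)))))), pair(e, cons(cons(e, b), cons(h(pair(cons(e, e), b)), b))))  →  cons(cons(cons(pair(b, b), pair(b, e)), h(pair(cons(e, e), g(pair(cons(e, b), e), cons(cons(b, b), pair(b, e)))))), pair(e, cons(cons(e, b), cons(h(pair(cons(e, e), b)), b))))   [R7 at 1.1.1]
2. cons(cons(cons(pair(b, b), pair(b, e)), h(pair(cons(e, e), g(pair(cons(e, b), e), cons(cons(b, b), pair(b, e)))))), pair(e, cons(cons(e, b), cons(h(pair(cons(e, e), b)), b))))  →  cons(cons(cons(pair(b, b), pair(b, e)), g(pair(cons(e, b), e), cons(cons(b, b), pair(b, e)))), pair(e, cons(cons(e, b), cons(h(pair(cons(e, e), b)), b))))   [R2 at 1.2]
3. cons(cons(cons(pair(b, b), pair(b, e)), g(pair(cons(e, b), e), cons(cons(b, b), pair(b, e)))), pair(e, cons(cons(e, b), cons(h(pair(cons(e, e), b)), b))))  →  cons(cons(cons(pair(b, b), pair(b, e)), cons(cons(b, b), pair(b, e))), pair(e, cons(cons(e, b), cons(h(pair(cons(e, e), b)), b))))   [R4 at 1.2]
4. cons(cons(cons(pair(b, b), pair(b, e)), cons(cons(b, b), pair(b, e))), pair(e, cons(cons(e, b), cons(h(pair(cons(e, e), b)), b))))  →  cons(cons(cons(pair(b, b), pair(b, e)), cons(cons(b, b), pair(b, e))), pair(e, cons(cons(e, b), cons(b, b))))   [R2 at 2.2.2.1]

no — NF(t₁) = pair(pair(cons(b, e), cons(b, b)), cons(pair(b, b), cons(e, b))), NF(t₂) = cons(cons(cons(pair(b, b), pair(b, e)), cons(cons(b, b), pair(b, e))), pair(e, cons(cons(e, b), cons(b, b))))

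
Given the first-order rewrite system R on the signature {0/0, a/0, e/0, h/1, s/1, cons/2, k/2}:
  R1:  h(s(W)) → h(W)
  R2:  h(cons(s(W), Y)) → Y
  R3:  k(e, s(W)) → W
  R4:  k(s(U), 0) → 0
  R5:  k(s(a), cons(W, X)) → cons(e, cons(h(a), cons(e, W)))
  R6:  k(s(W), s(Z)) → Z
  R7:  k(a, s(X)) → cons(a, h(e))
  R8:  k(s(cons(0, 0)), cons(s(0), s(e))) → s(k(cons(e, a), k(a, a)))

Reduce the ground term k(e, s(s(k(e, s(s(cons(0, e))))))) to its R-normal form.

s(s(cons(0, e)))

1. k(e, s(s(k(e, s(s(cons(0, e)))))))  →  s(k(e, s(s(cons(0, e)))))   [R3 at ε]
2. s(k(e, s(s(cons(0, e)))))  →  s(s(cons(0, e)))   [R3 at 1]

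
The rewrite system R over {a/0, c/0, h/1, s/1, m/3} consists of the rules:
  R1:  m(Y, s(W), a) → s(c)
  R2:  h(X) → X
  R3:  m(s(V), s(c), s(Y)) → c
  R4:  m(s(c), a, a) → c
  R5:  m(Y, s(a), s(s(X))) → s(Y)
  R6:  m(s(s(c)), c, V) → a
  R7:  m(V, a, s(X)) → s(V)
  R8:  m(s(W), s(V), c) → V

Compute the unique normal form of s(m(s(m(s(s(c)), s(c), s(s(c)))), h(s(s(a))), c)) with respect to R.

s(s(a))

1. s(m(s(m(s(s(c)), s(c), s(s(c)))), h(s(s(a))), c))  →  s(m(s(c), h(s(s(a))), c))   [R3 at 1.1.1]
2. s(m(s(c), h(s(s(a))), c))  →  s(m(s(c), s(s(a)), c))   [R2 at 1.2]
3. s(m(s(c), s(s(a)), c))  →  s(s(a))   [R8 at 1]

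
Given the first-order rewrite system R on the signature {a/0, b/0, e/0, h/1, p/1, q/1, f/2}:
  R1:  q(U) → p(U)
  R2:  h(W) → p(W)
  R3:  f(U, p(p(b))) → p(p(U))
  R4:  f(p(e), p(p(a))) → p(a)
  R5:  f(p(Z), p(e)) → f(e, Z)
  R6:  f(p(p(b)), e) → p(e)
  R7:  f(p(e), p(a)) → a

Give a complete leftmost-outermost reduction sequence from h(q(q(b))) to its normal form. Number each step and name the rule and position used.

1. h(q(q(b)))  →  p(q(q(b)))   [R2 at ε]
2. p(q(q(b)))  →  p(p(q(b)))   [R1 at 1]
3. p(p(q(b)))  →  p(p(p(b)))   [R1 at 1.1]

p(p(p(b)))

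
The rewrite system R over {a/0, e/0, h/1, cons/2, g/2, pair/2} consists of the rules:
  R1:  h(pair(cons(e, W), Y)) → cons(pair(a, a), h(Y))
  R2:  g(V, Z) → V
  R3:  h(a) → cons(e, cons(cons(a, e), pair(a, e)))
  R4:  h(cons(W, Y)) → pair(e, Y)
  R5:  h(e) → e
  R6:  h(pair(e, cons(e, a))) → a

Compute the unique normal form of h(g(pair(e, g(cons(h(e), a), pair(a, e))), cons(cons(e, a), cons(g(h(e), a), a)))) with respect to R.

1. h(g(pair(e, g(cons(h(e), a), pair(a, e))), cons(cons(e, a), cons(g(h(e), a), a))))  →  h(pair(e, g(cons(h(e), a), pair(a, e))))   [R2 at 1]
2. h(pair(e, g(cons(h(e), a), pair(a, e))))  →  h(pair(e, cons(h(e), a)))   [R2 at 1.2]
3. h(pair(e, cons(h(e), a)))  →  h(pair(e, cons(e, a)))   [R5 at 1.2.1]
4. h(pair(e, cons(e, a)))  →  a   [R6 at ε]

a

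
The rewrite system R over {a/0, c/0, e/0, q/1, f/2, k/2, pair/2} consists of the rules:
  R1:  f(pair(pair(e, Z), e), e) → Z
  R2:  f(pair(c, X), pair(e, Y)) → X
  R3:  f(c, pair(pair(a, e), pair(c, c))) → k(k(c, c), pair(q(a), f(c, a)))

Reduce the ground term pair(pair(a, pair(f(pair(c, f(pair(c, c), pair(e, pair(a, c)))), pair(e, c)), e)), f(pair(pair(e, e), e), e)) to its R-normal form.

pair(pair(a, pair(c, e)), e)

1. pair(pair(a, pair(f(pair(c, f(pair(c, c), pair(e, pair(a, c)))), pair(e, c)), e)), f(pair(pair(e, e), e), e))  →  pair(pair(a, pair(f(pair(c, c), pair(e, pair(a, c))), e)), f(pair(pair(e, e), e), e))   [R2 at 1.2.1]
2. pair(pair(a, pair(f(pair(c, c), pair(e, pair(a, c))), e)), f(pair(pair(e, e), e), e))  →  pair(pair(a, pair(c, e)), f(pair(pair(e, e), e), e))   [R2 at 1.2.1]
3. pair(pair(a, pair(c, e)), f(pair(pair(e, e), e), e))  →  pair(pair(a, pair(c, e)), e)   [R1 at 2]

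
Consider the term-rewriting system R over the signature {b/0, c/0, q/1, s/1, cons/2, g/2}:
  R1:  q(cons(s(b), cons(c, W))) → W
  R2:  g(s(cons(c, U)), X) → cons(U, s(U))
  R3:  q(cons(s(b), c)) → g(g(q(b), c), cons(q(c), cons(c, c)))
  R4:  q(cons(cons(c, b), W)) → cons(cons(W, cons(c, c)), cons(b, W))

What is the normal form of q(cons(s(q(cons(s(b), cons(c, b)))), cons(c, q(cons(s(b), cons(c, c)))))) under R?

1. q(cons(s(q(cons(s(b), cons(c, b)))), cons(c, q(cons(s(b), cons(c, c))))))  →  q(cons(s(b), cons(c, q(cons(s(b), cons(c, c))))))   [R1 at 1.1.1]
2. q(cons(s(b), cons(c, q(cons(s(b), cons(c, c))))))  →  q(cons(s(b), cons(c, c)))   [R1 at ε]
3. q(cons(s(b), cons(c, c)))  →  c   [R1 at ε]

c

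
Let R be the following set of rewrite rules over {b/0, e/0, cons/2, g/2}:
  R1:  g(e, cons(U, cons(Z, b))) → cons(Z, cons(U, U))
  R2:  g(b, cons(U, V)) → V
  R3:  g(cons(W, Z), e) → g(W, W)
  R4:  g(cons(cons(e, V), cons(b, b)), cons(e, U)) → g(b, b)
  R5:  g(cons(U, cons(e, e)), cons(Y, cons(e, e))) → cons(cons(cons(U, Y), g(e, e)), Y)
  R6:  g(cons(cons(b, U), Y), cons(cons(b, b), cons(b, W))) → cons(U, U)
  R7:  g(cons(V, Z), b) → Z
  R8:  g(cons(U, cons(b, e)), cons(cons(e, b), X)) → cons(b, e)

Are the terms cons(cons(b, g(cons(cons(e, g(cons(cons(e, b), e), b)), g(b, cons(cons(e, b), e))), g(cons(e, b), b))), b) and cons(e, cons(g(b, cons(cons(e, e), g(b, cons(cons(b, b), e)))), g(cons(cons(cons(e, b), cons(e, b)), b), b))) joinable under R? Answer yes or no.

Reduce t₁ = cons(cons(b, g(cons(cons(e, g(cons(cons(e, b), e), b)), g(b, cons(cons(e, b), e))), g(cons(e, b), b))), b):
1. cons(cons(b, g(cons(cons(e, g(cons(cons(e, b), e), b)), g(b, cons(cons(e, b), e))), g(cons(e, b), b))), b)  →  cons(cons(b, g(cons(cons(e, e), g(b, cons(cons(e, b), e))), g(cons(e, b), b))), b)   [R7 at 1.2.1.1.2]
2. cons(cons(b, g(cons(cons(e, e), g(b, cons(cons(e, b), e))), g(cons(e, b), b))), b)  →  cons(cons(b, g(cons(cons(e, e), e), g(cons(e, b), b))), b)   [R2 at 1.2.1.2]
3. cons(cons(b, g(cons(cons(e, e), e), g(cons(e, b), b))), b)  →  cons(cons(b, g(cons(cons(e, e), e), b)), b)   [R7 at 1.2.2]
4. cons(cons(b, g(cons(cons(e, e), e), b)), b)  →  cons(cons(b, e), b)   [R7 at 1.2]

Reduce t₂ = cons(e, cons(g(b, cons(cons(e, e), g(b, cons(cons(b, b), e)))), g(cons(cons(cons(e, b), cons(e, b)), b), b))):
1. cons(e, cons(g(b, cons(cons(e, e), g(b, cons(cons(b, b), e)))), g(cons(cons(cons(e, b), cons(e, b)), b), b)))  →  cons(e, cons(g(b, cons(cons(b, b), e)), g(cons(cons(cons(e, b), cons(e, b)), b), b)))   [R2 at 2.1]
2. cons(e, cons(g(b, cons(cons(b, b), e)), g(cons(cons(cons(e, b), cons(e, b)), b), b)))  →  cons(e, cons(e, g(cons(cons(cons(e, b), cons(e, b)), b), b)))   [R2 at 2.1]
3. cons(e, cons(e, g(cons(cons(cons(e, b), cons(e, b)), b), b)))  →  cons(e, cons(e, b))   [R7 at 2.2]

no — NF(t₁) = cons(cons(b, e), b), NF(t₂) = cons(e, cons(e, b))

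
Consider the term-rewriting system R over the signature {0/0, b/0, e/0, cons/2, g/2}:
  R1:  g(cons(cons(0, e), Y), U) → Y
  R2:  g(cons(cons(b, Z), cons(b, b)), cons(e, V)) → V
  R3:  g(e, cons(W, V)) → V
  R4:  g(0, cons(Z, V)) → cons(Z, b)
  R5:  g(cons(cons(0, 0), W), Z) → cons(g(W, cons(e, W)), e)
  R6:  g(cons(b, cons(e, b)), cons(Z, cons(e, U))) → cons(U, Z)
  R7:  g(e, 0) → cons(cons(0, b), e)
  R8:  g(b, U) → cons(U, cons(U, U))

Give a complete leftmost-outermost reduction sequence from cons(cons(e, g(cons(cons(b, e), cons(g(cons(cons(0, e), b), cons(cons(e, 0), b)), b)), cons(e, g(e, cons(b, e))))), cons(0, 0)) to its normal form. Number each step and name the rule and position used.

cons(cons(e, e), cons(0, 0))

1. cons(cons(e, g(cons(cons(b, e), cons(g(cons(cons(0, e), b), cons(cons(e, 0), b)), b)), cons(e, g(e, cons(b, e))))), cons(0, 0))  →  cons(cons(e, g(cons(cons(b, e), cons(b, b)), cons(e, g(e, cons(b, e))))), cons(0, 0))   [R1 at 1.2.1.2.1]
2. cons(cons(e, g(cons(cons(b, e), cons(b, b)), cons(e, g(e, cons(b, e))))), cons(0, 0))  →  cons(cons(e, g(e, cons(b, e))), cons(0, 0))   [R2 at 1.2]
3. cons(cons(e, g(e, cons(b, e))), cons(0, 0))  →  cons(cons(e, e), cons(0, 0))   [R3 at 1.2]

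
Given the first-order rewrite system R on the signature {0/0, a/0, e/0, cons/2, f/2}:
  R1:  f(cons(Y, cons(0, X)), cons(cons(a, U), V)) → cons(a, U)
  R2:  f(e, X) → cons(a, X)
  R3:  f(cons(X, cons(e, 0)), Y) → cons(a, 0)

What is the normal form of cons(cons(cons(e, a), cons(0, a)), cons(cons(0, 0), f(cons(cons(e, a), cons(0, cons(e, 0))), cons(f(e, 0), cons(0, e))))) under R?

cons(cons(cons(e, a), cons(0, a)), cons(cons(0, 0), cons(a, 0)))

1. cons(cons(cons(e, a), cons(0, a)), cons(cons(0, 0), f(cons(cons(e, a), cons(0, cons(e, 0))), cons(f(e, 0), cons(0, e)))))  →  cons(cons(cons(e, a), cons(0, a)), cons(cons(0, 0), f(cons(cons(e, a), cons(0, cons(e, 0))), cons(cons(a, 0), cons(0, e)))))   [R2 at 2.2.2.1]
2. cons(cons(cons(e, a), cons(0, a)), cons(cons(0, 0), f(cons(cons(e, a), cons(0, cons(e, 0))), cons(cons(a, 0), cons(0, e)))))  →  cons(cons(cons(e, a), cons(0, a)), cons(cons(0, 0), cons(a, 0)))   [R1 at 2.2]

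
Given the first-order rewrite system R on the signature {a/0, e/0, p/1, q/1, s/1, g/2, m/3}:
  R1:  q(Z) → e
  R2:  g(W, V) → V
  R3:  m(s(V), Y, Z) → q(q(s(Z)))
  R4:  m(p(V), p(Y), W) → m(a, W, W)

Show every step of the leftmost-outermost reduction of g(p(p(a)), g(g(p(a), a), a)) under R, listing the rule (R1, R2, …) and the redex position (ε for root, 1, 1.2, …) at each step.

1. g(p(p(a)), g(g(p(a), a), a))  →  g(g(p(a), a), a)   [R2 at ε]
2. g(g(p(a), a), a)  →  a   [R2 at ε]

a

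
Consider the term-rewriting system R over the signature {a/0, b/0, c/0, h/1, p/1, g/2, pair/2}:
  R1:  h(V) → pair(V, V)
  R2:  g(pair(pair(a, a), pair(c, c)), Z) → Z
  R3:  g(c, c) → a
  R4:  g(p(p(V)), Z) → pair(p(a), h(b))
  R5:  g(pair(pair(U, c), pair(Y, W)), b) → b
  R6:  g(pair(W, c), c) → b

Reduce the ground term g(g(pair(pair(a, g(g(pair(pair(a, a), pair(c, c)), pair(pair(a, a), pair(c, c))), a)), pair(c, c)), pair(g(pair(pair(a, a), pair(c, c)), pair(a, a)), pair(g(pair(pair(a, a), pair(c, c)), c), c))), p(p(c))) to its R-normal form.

1. g(g(pair(pair(a, g(g(pair(pair(a, a), pair(c, c)), pair(pair(a, a), pair(c, c))), a)), pair(c, c)), pair(g(pair(pair(a, a), pair(c, c)), pair(a, a)), pair(g(pair(pair(a, a), pair(c, c)), c), c))), p(p(c)))  →  g(g(pair(pair(a, g(pair(pair(a, a), pair(c, c)), a)), pair(c, c)), pair(g(pair(pair(a, a), pair(c, c)), pair(a, a)), pair(g(pair(pair(a, a), pair(c, c)), c), c))), p(p(c)))   [R2 at 1.1.1.2.1]
2. g(g(pair(pair(a, g(pair(pair(a, a), pair(c, c)), a)), pair(c, c)), pair(g(pair(pair(a, a), pair(c, c)), pair(a, a)), pair(g(pair(pair(a, a), pair(c, c)), c), c))), p(p(c)))  →  g(g(pair(pair(a, a), pair(c, c)), pair(g(pair(pair(a, a), pair(c, c)), pair(a, a)), pair(g(pair(pair(a, a), pair(c, c)), c), c))), p(p(c)))   [R2 at 1.1.1.2]
3. g(g(pair(pair(a, a), pair(c, c)), pair(g(pair(pair(a, a), pair(c, c)), pair(a, a)), pair(g(pair(pair(a, a), pair(c, c)), c), c))), p(p(c)))  →  g(pair(g(pair(pair(a, a), pair(c, c)), pair(a, a)), pair(g(pair(pair(a, a), pair(c, c)), c), c)), p(p(c)))   [R2 at 1]
4. g(pair(g(pair(pair(a, a), pair(c, c)), pair(a, a)), pair(g(pair(pair(a, a), pair(c, c)), c), c)), p(p(c)))  →  g(pair(pair(a, a), pair(g(pair(pair(a, a), pair(c, c)), c), c)), p(p(c)))   [R2 at 1.1]
5. g(pair(pair(a, a), pair(g(pair(pair(a, a), pair(c, c)), c), c)), p(p(c)))  →  g(pair(pair(a, a), pair(c, c)), p(p(c)))   [R2 at 1.2.1]
6. g(pair(pair(a, a), pair(c, c)), p(p(c)))  →  p(p(c))   [R2 at ε]

p(p(c))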